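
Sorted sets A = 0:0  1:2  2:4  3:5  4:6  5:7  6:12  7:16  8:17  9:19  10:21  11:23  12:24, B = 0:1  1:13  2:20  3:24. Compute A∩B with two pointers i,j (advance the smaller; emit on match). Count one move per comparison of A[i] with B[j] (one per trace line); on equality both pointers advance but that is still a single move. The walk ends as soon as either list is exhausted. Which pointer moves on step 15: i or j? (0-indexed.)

i=0 j=0: 0<1, i++
i=1 j=0: 2>1, j++
i=1 j=1: 2<13, i++
i=2 j=1: 4<13, i++
i=3 j=1: 5<13, i++
i=4 j=1: 6<13, i++
i=5 j=1: 7<13, i++
i=6 j=1: 12<13, i++
i=7 j=1: 16>13, j++
i=7 j=2: 16<20, i++
i=8 j=2: 17<20, i++
i=9 j=2: 19<20, i++
i=10 j=2: 21>20, j++
i=10 j=3: 21<24, i++
i=11 j=3: 23<24, i++

i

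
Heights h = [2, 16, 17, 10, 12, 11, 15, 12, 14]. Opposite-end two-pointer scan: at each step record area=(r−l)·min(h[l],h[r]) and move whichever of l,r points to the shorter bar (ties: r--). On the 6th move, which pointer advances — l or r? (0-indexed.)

r

l=0 r=8: min(2,14)*8=16 best=16 *, l++
l=1 r=8: min(16,14)*7=98 best=98 *, r--
l=1 r=7: min(16,12)*6=72 best=98, r--
l=1 r=6: min(16,15)*5=75 best=98, r--
l=1 r=5: min(16,11)*4=44 best=98, r--
l=1 r=4: min(16,12)*3=36 best=98, r--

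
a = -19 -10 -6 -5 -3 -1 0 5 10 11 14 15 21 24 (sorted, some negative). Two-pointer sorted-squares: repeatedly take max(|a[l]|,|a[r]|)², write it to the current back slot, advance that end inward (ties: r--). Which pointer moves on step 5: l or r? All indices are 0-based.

r

l=0 r=13: |-19|<=|24| out[13]=576, r--
l=0 r=12: |-19|<=|21| out[12]=441, r--
l=0 r=11: |-19|>|15| out[11]=361, l++
l=1 r=11: |-10|<=|15| out[10]=225, r--
l=1 r=10: |-10|<=|14| out[9]=196, r--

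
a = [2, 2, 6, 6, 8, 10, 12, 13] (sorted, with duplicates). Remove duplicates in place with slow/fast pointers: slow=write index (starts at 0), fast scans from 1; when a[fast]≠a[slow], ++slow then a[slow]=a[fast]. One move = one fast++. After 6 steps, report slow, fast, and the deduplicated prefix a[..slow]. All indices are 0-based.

(s=0,f=1) a[fast]=2=a[slow] dup → fast++
(s=0,f=2) a[fast]=6≠a[slow]=2 write a[1]=6 → slow++,fast++
(s=1,f=3) a[fast]=6=a[slow] dup → fast++
(s=1,f=4) a[fast]=8≠a[slow]=6 write a[2]=8 → slow++,fast++
(s=2,f=5) a[fast]=10≠a[slow]=8 write a[3]=10 → slow++,fast++
(s=3,f=6) a[fast]=12≠a[slow]=10 write a[4]=12 → slow++,fast++

slow=4, fast=7, prefix=[2, 6, 8, 10, 12]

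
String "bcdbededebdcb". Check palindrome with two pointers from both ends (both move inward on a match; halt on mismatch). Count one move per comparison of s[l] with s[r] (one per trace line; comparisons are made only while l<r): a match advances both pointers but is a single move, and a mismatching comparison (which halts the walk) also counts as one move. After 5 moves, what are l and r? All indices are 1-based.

l=1 r=13: 'b'=='b', l++,r--
l=2 r=12: 'c'=='c', l++,r--
l=3 r=11: 'd'=='d', l++,r--
l=4 r=10: 'b'=='b', l++,r--
l=5 r=9: 'e'=='e', l++,r--

l=6, r=8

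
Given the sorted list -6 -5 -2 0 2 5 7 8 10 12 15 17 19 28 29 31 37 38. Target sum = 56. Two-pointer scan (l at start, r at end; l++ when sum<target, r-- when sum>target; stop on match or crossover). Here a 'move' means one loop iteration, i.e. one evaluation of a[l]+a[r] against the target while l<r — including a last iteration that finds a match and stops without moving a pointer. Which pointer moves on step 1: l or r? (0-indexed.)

[0,17] -6+38=32 <56 → l++

l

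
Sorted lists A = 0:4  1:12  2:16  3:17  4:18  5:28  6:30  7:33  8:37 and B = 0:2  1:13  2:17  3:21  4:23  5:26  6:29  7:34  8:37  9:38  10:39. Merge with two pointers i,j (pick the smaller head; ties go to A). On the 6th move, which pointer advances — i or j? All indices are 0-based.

[i=0,j=0] A[i]=4>B[j]=2 take 2 → j++
[i=0,j=1] A[i]=4<=B[j]=13 take 4 → i++
[i=1,j=1] A[i]=12<=B[j]=13 take 12 → i++
[i=2,j=1] A[i]=16>B[j]=13 take 13 → j++
[i=2,j=2] A[i]=16<=B[j]=17 take 16 → i++
[i=3,j=2] A[i]=17<=B[j]=17 take 17 → i++

i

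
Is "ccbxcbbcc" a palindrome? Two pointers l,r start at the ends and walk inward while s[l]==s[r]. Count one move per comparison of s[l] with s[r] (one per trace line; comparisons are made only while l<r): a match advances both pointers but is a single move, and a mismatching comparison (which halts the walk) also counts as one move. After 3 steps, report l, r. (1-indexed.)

l=4, r=6

l=1 r=9: 'c'=='c', l++,r--
l=2 r=8: 'c'=='c', l++,r--
l=3 r=7: 'b'=='b', l++,r--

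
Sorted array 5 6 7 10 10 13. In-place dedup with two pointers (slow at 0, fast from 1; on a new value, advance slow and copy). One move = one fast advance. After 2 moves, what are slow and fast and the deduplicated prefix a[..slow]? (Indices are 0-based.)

slow=0 fast=1: a[fast]=6≠a[slow]=5 write a[1]=6, slow++,fast++
slow=1 fast=2: a[fast]=7≠a[slow]=6 write a[2]=7, slow++,fast++

slow=2, fast=3, prefix=[5, 6, 7]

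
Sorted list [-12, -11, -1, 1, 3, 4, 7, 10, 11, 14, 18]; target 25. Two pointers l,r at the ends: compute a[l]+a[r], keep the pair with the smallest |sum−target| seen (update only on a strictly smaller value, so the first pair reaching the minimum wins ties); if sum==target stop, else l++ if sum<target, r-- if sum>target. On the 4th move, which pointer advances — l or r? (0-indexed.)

l=0 r=10: -12+18=6 d=19 *, l++
l=1 r=10: -11+18=7 d=18 *, l++
l=2 r=10: -1+18=17 d=8 *, l++
l=3 r=10: 1+18=19 d=6 *, l++

l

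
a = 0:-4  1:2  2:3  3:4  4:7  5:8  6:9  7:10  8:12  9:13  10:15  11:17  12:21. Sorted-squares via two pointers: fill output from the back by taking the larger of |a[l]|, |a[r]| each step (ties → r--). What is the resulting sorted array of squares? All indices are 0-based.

[0,12] |-4|<=|21| out[12]=441 → r--
[0,11] |-4|<=|17| out[11]=289 → r--
[0,10] |-4|<=|15| out[10]=225 → r--
[0,9] |-4|<=|13| out[9]=169 → r--
[0,8] |-4|<=|12| out[8]=144 → r--
[0,7] |-4|<=|10| out[7]=100 → r--
[0,6] |-4|<=|9| out[6]=81 → r--
[0,5] |-4|<=|8| out[5]=64 → r--
[0,4] |-4|<=|7| out[4]=49 → r--
[0,3] |-4|<=|4| out[3]=16 → r--
[0,2] |-4|>|3| out[2]=16 → l++
[1,2] |2|<=|3| out[1]=9 → r--
[1,1] |2|<=|2| out[0]=4 → r--

[4, 9, 16, 16, 49, 64, 81, 100, 144, 169, 225, 289, 441]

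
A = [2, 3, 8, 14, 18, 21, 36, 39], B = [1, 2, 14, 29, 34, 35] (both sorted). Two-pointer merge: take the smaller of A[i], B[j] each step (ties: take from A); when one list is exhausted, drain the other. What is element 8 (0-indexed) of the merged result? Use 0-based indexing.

[i=0,j=0] A[i]=2>B[j]=1 take 1 → j++
[i=0,j=1] A[i]=2<=B[j]=2 take 2 → i++
[i=1,j=1] A[i]=3>B[j]=2 take 2 → j++
[i=1,j=2] A[i]=3<=B[j]=14 take 3 → i++
[i=2,j=2] A[i]=8<=B[j]=14 take 8 → i++
[i=3,j=2] A[i]=14<=B[j]=14 take 14 → i++
[i=4,j=2] A[i]=18>B[j]=14 take 14 → j++
[i=4,j=3] A[i]=18<=B[j]=29 take 18 → i++
[i=5,j=3] A[i]=21<=B[j]=29 take 21 → i++
[i=6,j=3] A[i]=36>B[j]=29 take 29 → j++
[i=6,j=4] A[i]=36>B[j]=34 take 34 → j++
[i=6,j=5] A[i]=36>B[j]=35 take 35 → j++
[i=6,j=6] B done, take A[i]=36 → i++
[i=7,j=6] B done, take A[i]=39 → i++

merged[8] = 21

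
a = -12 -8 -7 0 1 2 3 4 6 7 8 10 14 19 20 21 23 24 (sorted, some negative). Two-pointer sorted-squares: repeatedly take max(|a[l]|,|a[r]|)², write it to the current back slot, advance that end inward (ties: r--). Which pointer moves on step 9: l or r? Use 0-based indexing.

r

l=0 r=17: |-12|<=|24| out[17]=576, r--
l=0 r=16: |-12|<=|23| out[16]=529, r--
l=0 r=15: |-12|<=|21| out[15]=441, r--
l=0 r=14: |-12|<=|20| out[14]=400, r--
l=0 r=13: |-12|<=|19| out[13]=361, r--
l=0 r=12: |-12|<=|14| out[12]=196, r--
l=0 r=11: |-12|>|10| out[11]=144, l++
l=1 r=11: |-8|<=|10| out[10]=100, r--
l=1 r=10: |-8|<=|8| out[9]=64, r--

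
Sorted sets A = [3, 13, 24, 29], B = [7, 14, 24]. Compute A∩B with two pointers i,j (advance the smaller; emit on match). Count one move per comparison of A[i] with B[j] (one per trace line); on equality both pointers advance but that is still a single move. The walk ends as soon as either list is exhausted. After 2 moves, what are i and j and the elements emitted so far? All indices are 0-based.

i=0 j=0: 3<7, i++
i=1 j=0: 13>7, j++

i=1, j=1, emitted=[]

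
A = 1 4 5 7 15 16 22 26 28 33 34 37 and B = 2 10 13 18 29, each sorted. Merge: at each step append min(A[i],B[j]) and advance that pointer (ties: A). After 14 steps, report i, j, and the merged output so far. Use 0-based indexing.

i=0 j=0: A[i]=1<=B[j]=2 take 1, i++
i=1 j=0: A[i]=4>B[j]=2 take 2, j++
i=1 j=1: A[i]=4<=B[j]=10 take 4, i++
i=2 j=1: A[i]=5<=B[j]=10 take 5, i++
i=3 j=1: A[i]=7<=B[j]=10 take 7, i++
i=4 j=1: A[i]=15>B[j]=10 take 10, j++
i=4 j=2: A[i]=15>B[j]=13 take 13, j++
i=4 j=3: A[i]=15<=B[j]=18 take 15, i++
i=5 j=3: A[i]=16<=B[j]=18 take 16, i++
i=6 j=3: A[i]=22>B[j]=18 take 18, j++
i=6 j=4: A[i]=22<=B[j]=29 take 22, i++
i=7 j=4: A[i]=26<=B[j]=29 take 26, i++
i=8 j=4: A[i]=28<=B[j]=29 take 28, i++
i=9 j=4: A[i]=33>B[j]=29 take 29, j++

i=9, j=5, merged so far=[1, 2, 4, 5, 7, 10, 13, 15, 16, 18, 22, 26, 28, 29]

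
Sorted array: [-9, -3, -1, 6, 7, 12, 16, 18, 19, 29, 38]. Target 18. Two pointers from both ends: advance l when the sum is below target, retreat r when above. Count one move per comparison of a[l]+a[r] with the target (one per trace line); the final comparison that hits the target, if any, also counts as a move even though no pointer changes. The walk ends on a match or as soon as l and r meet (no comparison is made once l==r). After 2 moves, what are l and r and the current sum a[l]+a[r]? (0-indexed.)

l=0, r=8, sum=10

[0,10] -9+38=29 >18 → r--
[0,9] -9+29=20 >18 → r--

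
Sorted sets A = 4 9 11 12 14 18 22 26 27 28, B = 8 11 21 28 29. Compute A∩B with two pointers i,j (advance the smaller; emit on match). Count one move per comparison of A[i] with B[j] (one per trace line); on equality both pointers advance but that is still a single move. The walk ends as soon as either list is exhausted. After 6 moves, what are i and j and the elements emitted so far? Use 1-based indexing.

i=6, j=3, emitted=[11]

i=1 j=1: 4<8, i++
i=2 j=1: 9>8, j++
i=2 j=2: 9<11, i++
i=3 j=2: 11==11 emit, i++,j++
i=4 j=3: 12<21, i++
i=5 j=3: 14<21, i++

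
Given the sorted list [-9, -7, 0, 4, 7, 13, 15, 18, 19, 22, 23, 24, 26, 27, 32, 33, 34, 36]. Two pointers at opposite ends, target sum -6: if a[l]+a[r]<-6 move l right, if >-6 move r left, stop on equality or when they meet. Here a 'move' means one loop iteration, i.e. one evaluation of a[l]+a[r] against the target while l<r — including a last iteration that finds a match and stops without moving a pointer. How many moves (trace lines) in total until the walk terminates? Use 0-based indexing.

[0,17] -9+36=27 >-6 → r--
[0,16] -9+34=25 >-6 → r--
[0,15] -9+33=24 >-6 → r--
[0,14] -9+32=23 >-6 → r--
[0,13] -9+27=18 >-6 → r--
[0,12] -9+26=17 >-6 → r--
[0,11] -9+24=15 >-6 → r--
[0,10] -9+23=14 >-6 → r--
[0,9] -9+22=13 >-6 → r--
[0,8] -9+19=10 >-6 → r--
[0,7] -9+18=9 >-6 → r--
[0,6] -9+15=6 >-6 → r--
[0,5] -9+13=4 >-6 → r--
[0,4] -9+7=-2 >-6 → r--
[0,3] -9+4=-5 >-6 → r--
[0,2] -9+0=-9 <-6 → l++
[1,2] -7+0=-7 <-6 → l++

17 moves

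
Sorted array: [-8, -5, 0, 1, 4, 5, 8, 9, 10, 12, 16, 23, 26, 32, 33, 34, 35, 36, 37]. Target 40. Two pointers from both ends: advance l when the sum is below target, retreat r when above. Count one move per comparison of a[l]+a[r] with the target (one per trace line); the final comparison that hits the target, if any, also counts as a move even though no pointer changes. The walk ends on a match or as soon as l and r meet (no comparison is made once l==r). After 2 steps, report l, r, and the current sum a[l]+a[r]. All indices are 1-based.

[1,19] -8+37=29 <40 → l++
[2,19] -5+37=32 <40 → l++

l=3, r=19, sum=37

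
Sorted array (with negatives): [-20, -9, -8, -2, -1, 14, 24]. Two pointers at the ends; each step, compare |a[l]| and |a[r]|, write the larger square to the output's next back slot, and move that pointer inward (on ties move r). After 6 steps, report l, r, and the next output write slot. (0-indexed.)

[0,6] |-20|<=|24| out[6]=576 → r--
[0,5] |-20|>|14| out[5]=400 → l++
[1,5] |-9|<=|14| out[4]=196 → r--
[1,4] |-9|>|-1| out[3]=81 → l++
[2,4] |-8|>|-1| out[2]=64 → l++
[3,4] |-2|>|-1| out[1]=4 → l++

l=4, r=4, next write slot=0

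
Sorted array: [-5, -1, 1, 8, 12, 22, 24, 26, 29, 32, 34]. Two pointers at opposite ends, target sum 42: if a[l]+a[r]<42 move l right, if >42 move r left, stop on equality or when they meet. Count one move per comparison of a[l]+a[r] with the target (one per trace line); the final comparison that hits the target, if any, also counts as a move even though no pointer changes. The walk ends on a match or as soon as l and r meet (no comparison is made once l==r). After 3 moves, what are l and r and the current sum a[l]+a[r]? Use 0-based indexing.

l=3, r=10, sum=42

l=0 r=10: -5+34=29 <42, l++
l=1 r=10: -1+34=33 <42, l++
l=2 r=10: 1+34=35 <42, l++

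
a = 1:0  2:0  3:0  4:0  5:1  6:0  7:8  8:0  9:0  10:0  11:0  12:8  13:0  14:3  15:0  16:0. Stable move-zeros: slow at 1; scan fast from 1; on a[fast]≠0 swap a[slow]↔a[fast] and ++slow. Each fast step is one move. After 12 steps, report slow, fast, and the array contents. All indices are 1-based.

(s=1,f=1) a[fast]=0 → fast++
(s=1,f=2) a[fast]=0 → fast++
(s=1,f=3) a[fast]=0 → fast++
(s=1,f=4) a[fast]=0 → fast++
(s=1,f=5) a[fast]=1≠0 swap→a[1]=1 → slow++,fast++
(s=2,f=6) a[fast]=0 → fast++
(s=2,f=7) a[fast]=8≠0 swap→a[2]=8 → slow++,fast++
(s=3,f=8) a[fast]=0 → fast++
(s=3,f=9) a[fast]=0 → fast++
(s=3,f=10) a[fast]=0 → fast++
(s=3,f=11) a[fast]=0 → fast++
(s=3,f=12) a[fast]=8≠0 swap→a[3]=8 → slow++,fast++

slow=4, fast=13, a=[1, 8, 8, 0, 0, 0, 0, 0, 0, 0, 0, 0, 0, 3, 0, 0]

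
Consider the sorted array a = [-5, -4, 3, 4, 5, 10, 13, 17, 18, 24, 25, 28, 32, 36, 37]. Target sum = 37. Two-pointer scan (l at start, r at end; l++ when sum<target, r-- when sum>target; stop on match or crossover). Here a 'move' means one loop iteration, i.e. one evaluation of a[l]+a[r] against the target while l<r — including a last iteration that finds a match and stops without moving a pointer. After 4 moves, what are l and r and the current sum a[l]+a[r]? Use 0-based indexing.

l=2, r=12, sum=35

[0,14] -5+37=32 <37 → l++
[1,14] -4+37=33 <37 → l++
[2,14] 3+37=40 >37 → r--
[2,13] 3+36=39 >37 → r--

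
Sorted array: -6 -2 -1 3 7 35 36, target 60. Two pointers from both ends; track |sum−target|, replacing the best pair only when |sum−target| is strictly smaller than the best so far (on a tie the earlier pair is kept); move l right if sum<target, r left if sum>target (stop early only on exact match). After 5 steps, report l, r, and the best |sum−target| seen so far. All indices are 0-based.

l=5, r=6, best |Δ|=17

l=0 r=6: -6+36=30 d=30 *, l++
l=1 r=6: -2+36=34 d=26 *, l++
l=2 r=6: -1+36=35 d=25 *, l++
l=3 r=6: 3+36=39 d=21 *, l++
l=4 r=6: 7+36=43 d=17 *, l++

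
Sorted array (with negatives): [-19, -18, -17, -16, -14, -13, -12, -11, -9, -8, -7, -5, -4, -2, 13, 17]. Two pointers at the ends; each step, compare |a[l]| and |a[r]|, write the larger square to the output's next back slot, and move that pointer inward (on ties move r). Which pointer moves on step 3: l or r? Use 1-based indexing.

r

[1,16] |-19|>|17| out[16]=361 → l++
[2,16] |-18|>|17| out[15]=324 → l++
[3,16] |-17|<=|17| out[14]=289 → r--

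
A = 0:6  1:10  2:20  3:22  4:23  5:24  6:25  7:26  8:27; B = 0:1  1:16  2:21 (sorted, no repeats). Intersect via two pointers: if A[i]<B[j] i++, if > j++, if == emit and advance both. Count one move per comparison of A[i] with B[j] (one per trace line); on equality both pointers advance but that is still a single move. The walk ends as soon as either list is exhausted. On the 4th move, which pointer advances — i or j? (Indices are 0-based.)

j

i=0 j=0: 6>1, j++
i=0 j=1: 6<16, i++
i=1 j=1: 10<16, i++
i=2 j=1: 20>16, j++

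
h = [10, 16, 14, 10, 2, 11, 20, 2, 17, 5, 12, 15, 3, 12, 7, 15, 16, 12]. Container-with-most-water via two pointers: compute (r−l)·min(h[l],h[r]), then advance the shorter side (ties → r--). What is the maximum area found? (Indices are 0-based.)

max area = 240

l=0 r=17: min(10,12)*17=170 best=170 *, l++
l=1 r=17: min(16,12)*16=192 best=192 *, r--
l=1 r=16: min(16,16)*15=240 best=240 *, r--
l=1 r=15: min(16,15)*14=210 best=240, r--
l=1 r=14: min(16,7)*13=91 best=240, r--
l=1 r=13: min(16,12)*12=144 best=240, r--
l=1 r=12: min(16,3)*11=33 best=240, r--
l=1 r=11: min(16,15)*10=150 best=240, r--
l=1 r=10: min(16,12)*9=108 best=240, r--
l=1 r=9: min(16,5)*8=40 best=240, r--
l=1 r=8: min(16,17)*7=112 best=240, l++
l=2 r=8: min(14,17)*6=84 best=240, l++
l=3 r=8: min(10,17)*5=50 best=240, l++
l=4 r=8: min(2,17)*4=8 best=240, l++
l=5 r=8: min(11,17)*3=33 best=240, l++
l=6 r=8: min(20,17)*2=34 best=240, r--
l=6 r=7: min(20,2)*1=2 best=240, r--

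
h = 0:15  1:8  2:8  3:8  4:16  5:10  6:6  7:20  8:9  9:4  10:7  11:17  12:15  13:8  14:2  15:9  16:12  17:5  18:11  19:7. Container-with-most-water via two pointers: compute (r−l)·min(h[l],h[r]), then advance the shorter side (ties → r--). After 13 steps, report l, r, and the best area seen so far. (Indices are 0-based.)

l=5, r=11, best area=198

[0,19] min(15,7)*19=133 best=133 * → r--
[0,18] min(15,11)*18=198 best=198 * → r--
[0,17] min(15,5)*17=85 best=198 → r--
[0,16] min(15,12)*16=192 best=198 → r--
[0,15] min(15,9)*15=135 best=198 → r--
[0,14] min(15,2)*14=28 best=198 → r--
[0,13] min(15,8)*13=104 best=198 → r--
[0,12] min(15,15)*12=180 best=198 → r--
[0,11] min(15,17)*11=165 best=198 → l++
[1,11] min(8,17)*10=80 best=198 → l++
[2,11] min(8,17)*9=72 best=198 → l++
[3,11] min(8,17)*8=64 best=198 → l++
[4,11] min(16,17)*7=112 best=198 → l++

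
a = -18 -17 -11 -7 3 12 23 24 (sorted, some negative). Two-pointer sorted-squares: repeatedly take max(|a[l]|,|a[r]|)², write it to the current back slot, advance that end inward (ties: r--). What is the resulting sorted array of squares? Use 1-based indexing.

l=1 r=8: |-18|<=|24| out[8]=576, r--
l=1 r=7: |-18|<=|23| out[7]=529, r--
l=1 r=6: |-18|>|12| out[6]=324, l++
l=2 r=6: |-17|>|12| out[5]=289, l++
l=3 r=6: |-11|<=|12| out[4]=144, r--
l=3 r=5: |-11|>|3| out[3]=121, l++
l=4 r=5: |-7|>|3| out[2]=49, l++
l=5 r=5: |3|<=|3| out[1]=9, r--

[9, 49, 121, 144, 289, 324, 529, 576]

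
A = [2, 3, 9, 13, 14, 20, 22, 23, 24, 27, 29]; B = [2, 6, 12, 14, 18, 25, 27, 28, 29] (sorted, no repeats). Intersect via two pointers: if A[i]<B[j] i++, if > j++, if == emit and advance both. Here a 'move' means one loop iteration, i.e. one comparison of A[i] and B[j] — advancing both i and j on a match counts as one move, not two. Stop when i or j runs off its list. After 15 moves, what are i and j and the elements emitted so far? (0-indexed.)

i=0 j=0: 2==2 emit, i++,j++
i=1 j=1: 3<6, i++
i=2 j=1: 9>6, j++
i=2 j=2: 9<12, i++
i=3 j=2: 13>12, j++
i=3 j=3: 13<14, i++
i=4 j=3: 14==14 emit, i++,j++
i=5 j=4: 20>18, j++
i=5 j=5: 20<25, i++
i=6 j=5: 22<25, i++
i=7 j=5: 23<25, i++
i=8 j=5: 24<25, i++
i=9 j=5: 27>25, j++
i=9 j=6: 27==27 emit, i++,j++
i=10 j=7: 29>28, j++

i=10, j=8, emitted=[2, 14, 27]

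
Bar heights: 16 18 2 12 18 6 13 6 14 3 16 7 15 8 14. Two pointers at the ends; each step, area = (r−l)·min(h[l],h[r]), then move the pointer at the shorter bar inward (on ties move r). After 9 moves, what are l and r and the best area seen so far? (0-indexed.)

l=0, r=5, best area=196

[0,14] min(16,14)*14=196 best=196 * → r--
[0,13] min(16,8)*13=104 best=196 → r--
[0,12] min(16,15)*12=180 best=196 → r--
[0,11] min(16,7)*11=77 best=196 → r--
[0,10] min(16,16)*10=160 best=196 → r--
[0,9] min(16,3)*9=27 best=196 → r--
[0,8] min(16,14)*8=112 best=196 → r--
[0,7] min(16,6)*7=42 best=196 → r--
[0,6] min(16,13)*6=78 best=196 → r--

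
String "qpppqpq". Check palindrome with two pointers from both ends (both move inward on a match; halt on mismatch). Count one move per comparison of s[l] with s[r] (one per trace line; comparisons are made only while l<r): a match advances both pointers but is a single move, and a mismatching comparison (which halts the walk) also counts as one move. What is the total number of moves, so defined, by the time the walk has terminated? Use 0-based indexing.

3 moves

l=0 r=6: 'q'=='q', l++,r--
l=1 r=5: 'p'=='p', l++,r--
l=2 r=4: 'p'!='q', stop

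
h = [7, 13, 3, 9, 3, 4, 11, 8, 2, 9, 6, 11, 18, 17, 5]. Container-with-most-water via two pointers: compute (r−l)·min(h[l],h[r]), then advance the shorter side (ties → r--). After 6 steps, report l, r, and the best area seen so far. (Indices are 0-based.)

[0,14] min(7,5)*14=70 best=70 * → r--
[0,13] min(7,17)*13=91 best=91 * → l++
[1,13] min(13,17)*12=156 best=156 * → l++
[2,13] min(3,17)*11=33 best=156 → l++
[3,13] min(9,17)*10=90 best=156 → l++
[4,13] min(3,17)*9=27 best=156 → l++

l=5, r=13, best area=156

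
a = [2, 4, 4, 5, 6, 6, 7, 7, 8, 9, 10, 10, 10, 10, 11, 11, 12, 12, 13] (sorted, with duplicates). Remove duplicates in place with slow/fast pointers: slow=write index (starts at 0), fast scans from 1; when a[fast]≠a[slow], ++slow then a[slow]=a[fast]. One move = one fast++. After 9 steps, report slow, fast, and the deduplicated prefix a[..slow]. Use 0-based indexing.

slow=6, fast=10, prefix=[2, 4, 5, 6, 7, 8, 9]

slow=0 fast=1: a[fast]=4≠a[slow]=2 write a[1]=4, slow++,fast++
slow=1 fast=2: a[fast]=4=a[slow] dup, fast++
slow=1 fast=3: a[fast]=5≠a[slow]=4 write a[2]=5, slow++,fast++
slow=2 fast=4: a[fast]=6≠a[slow]=5 write a[3]=6, slow++,fast++
slow=3 fast=5: a[fast]=6=a[slow] dup, fast++
slow=3 fast=6: a[fast]=7≠a[slow]=6 write a[4]=7, slow++,fast++
slow=4 fast=7: a[fast]=7=a[slow] dup, fast++
slow=4 fast=8: a[fast]=8≠a[slow]=7 write a[5]=8, slow++,fast++
slow=5 fast=9: a[fast]=9≠a[slow]=8 write a[6]=9, slow++,fast++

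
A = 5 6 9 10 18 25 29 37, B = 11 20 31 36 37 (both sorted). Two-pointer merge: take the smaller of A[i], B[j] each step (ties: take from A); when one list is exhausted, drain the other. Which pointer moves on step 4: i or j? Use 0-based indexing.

i

[i=0,j=0] A[i]=5<=B[j]=11 take 5 → i++
[i=1,j=0] A[i]=6<=B[j]=11 take 6 → i++
[i=2,j=0] A[i]=9<=B[j]=11 take 9 → i++
[i=3,j=0] A[i]=10<=B[j]=11 take 10 → i++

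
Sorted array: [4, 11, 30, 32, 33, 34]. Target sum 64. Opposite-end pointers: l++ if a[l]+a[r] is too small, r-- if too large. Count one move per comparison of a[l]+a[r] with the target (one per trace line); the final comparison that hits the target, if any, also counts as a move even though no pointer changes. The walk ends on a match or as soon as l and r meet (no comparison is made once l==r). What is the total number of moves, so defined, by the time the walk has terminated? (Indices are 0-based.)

[0,5] 4+34=38 <64 → l++
[1,5] 11+34=45 <64 → l++
[2,5] 30+34=64 → found

3 moves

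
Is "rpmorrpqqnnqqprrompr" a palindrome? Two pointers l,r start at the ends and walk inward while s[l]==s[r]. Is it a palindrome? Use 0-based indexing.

palindrome

l=0 r=19: 'r'=='r', l++,r--
l=1 r=18: 'p'=='p', l++,r--
l=2 r=17: 'm'=='m', l++,r--
l=3 r=16: 'o'=='o', l++,r--
l=4 r=15: 'r'=='r', l++,r--
l=5 r=14: 'r'=='r', l++,r--
l=6 r=13: 'p'=='p', l++,r--
l=7 r=12: 'q'=='q', l++,r--
l=8 r=11: 'q'=='q', l++,r--
l=9 r=10: 'n'=='n', l++,r--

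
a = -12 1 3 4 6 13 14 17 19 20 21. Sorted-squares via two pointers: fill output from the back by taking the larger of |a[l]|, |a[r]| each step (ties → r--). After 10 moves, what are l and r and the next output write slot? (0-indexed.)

l=0 r=10: |-12|<=|21| out[10]=441, r--
l=0 r=9: |-12|<=|20| out[9]=400, r--
l=0 r=8: |-12|<=|19| out[8]=361, r--
l=0 r=7: |-12|<=|17| out[7]=289, r--
l=0 r=6: |-12|<=|14| out[6]=196, r--
l=0 r=5: |-12|<=|13| out[5]=169, r--
l=0 r=4: |-12|>|6| out[4]=144, l++
l=1 r=4: |1|<=|6| out[3]=36, r--
l=1 r=3: |1|<=|4| out[2]=16, r--
l=1 r=2: |1|<=|3| out[1]=9, r--

l=1, r=1, next write slot=0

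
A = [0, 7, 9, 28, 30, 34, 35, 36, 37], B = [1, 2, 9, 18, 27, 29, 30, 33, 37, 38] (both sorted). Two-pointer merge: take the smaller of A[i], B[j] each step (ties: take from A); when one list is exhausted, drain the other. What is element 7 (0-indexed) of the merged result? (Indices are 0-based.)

i=0 j=0: A[i]=0<=B[j]=1 take 0, i++
i=1 j=0: A[i]=7>B[j]=1 take 1, j++
i=1 j=1: A[i]=7>B[j]=2 take 2, j++
i=1 j=2: A[i]=7<=B[j]=9 take 7, i++
i=2 j=2: A[i]=9<=B[j]=9 take 9, i++
i=3 j=2: A[i]=28>B[j]=9 take 9, j++
i=3 j=3: A[i]=28>B[j]=18 take 18, j++
i=3 j=4: A[i]=28>B[j]=27 take 27, j++
i=3 j=5: A[i]=28<=B[j]=29 take 28, i++
i=4 j=5: A[i]=30>B[j]=29 take 29, j++
i=4 j=6: A[i]=30<=B[j]=30 take 30, i++
i=5 j=6: A[i]=34>B[j]=30 take 30, j++
i=5 j=7: A[i]=34>B[j]=33 take 33, j++
i=5 j=8: A[i]=34<=B[j]=37 take 34, i++
i=6 j=8: A[i]=35<=B[j]=37 take 35, i++
i=7 j=8: A[i]=36<=B[j]=37 take 36, i++
i=8 j=8: A[i]=37<=B[j]=37 take 37, i++
i=9 j=8: A done, take B[j]=37, j++
i=9 j=9: A done, take B[j]=38, j++

merged[7] = 27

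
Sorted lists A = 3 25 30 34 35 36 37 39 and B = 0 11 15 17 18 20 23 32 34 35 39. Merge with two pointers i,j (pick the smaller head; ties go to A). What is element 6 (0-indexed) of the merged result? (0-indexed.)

i=0 j=0: A[i]=3>B[j]=0 take 0, j++
i=0 j=1: A[i]=3<=B[j]=11 take 3, i++
i=1 j=1: A[i]=25>B[j]=11 take 11, j++
i=1 j=2: A[i]=25>B[j]=15 take 15, j++
i=1 j=3: A[i]=25>B[j]=17 take 17, j++
i=1 j=4: A[i]=25>B[j]=18 take 18, j++
i=1 j=5: A[i]=25>B[j]=20 take 20, j++
i=1 j=6: A[i]=25>B[j]=23 take 23, j++
i=1 j=7: A[i]=25<=B[j]=32 take 25, i++
i=2 j=7: A[i]=30<=B[j]=32 take 30, i++
i=3 j=7: A[i]=34>B[j]=32 take 32, j++
i=3 j=8: A[i]=34<=B[j]=34 take 34, i++
i=4 j=8: A[i]=35>B[j]=34 take 34, j++
i=4 j=9: A[i]=35<=B[j]=35 take 35, i++
i=5 j=9: A[i]=36>B[j]=35 take 35, j++
i=5 j=10: A[i]=36<=B[j]=39 take 36, i++
i=6 j=10: A[i]=37<=B[j]=39 take 37, i++
i=7 j=10: A[i]=39<=B[j]=39 take 39, i++
i=8 j=10: A done, take B[j]=39, j++

merged[6] = 20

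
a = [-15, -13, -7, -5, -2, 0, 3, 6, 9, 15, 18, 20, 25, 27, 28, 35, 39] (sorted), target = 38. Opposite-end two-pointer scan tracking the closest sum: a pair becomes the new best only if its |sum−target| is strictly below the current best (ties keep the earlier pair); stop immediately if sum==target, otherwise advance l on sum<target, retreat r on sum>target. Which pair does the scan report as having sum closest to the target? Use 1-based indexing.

pair (3, 35) with sum 38 (|Δ|=0)

l=1 r=17: -15+39=24 d=14 *, l++
l=2 r=17: -13+39=26 d=12 *, l++
l=3 r=17: -7+39=32 d=6 *, l++
l=4 r=17: -5+39=34 d=4 *, l++
l=5 r=17: -2+39=37 d=1 *, l++
l=6 r=17: 0+39=39 d=1, r--
l=6 r=16: 0+35=35 d=3, l++
l=7 r=16: 3+35=38 d=0 *, stop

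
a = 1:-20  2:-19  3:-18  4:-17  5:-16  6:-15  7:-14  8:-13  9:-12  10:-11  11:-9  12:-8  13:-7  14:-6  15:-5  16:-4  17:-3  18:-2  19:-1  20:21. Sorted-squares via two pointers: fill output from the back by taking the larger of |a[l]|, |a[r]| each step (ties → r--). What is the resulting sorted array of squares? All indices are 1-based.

[1, 4, 9, 16, 25, 36, 49, 64, 81, 121, 144, 169, 196, 225, 256, 289, 324, 361, 400, 441]

[1,20] |-20|<=|21| out[20]=441 → r--
[1,19] |-20|>|-1| out[19]=400 → l++
[2,19] |-19|>|-1| out[18]=361 → l++
[3,19] |-18|>|-1| out[17]=324 → l++
[4,19] |-17|>|-1| out[16]=289 → l++
[5,19] |-16|>|-1| out[15]=256 → l++
[6,19] |-15|>|-1| out[14]=225 → l++
[7,19] |-14|>|-1| out[13]=196 → l++
[8,19] |-13|>|-1| out[12]=169 → l++
[9,19] |-12|>|-1| out[11]=144 → l++
[10,19] |-11|>|-1| out[10]=121 → l++
[11,19] |-9|>|-1| out[9]=81 → l++
[12,19] |-8|>|-1| out[8]=64 → l++
[13,19] |-7|>|-1| out[7]=49 → l++
[14,19] |-6|>|-1| out[6]=36 → l++
[15,19] |-5|>|-1| out[5]=25 → l++
[16,19] |-4|>|-1| out[4]=16 → l++
[17,19] |-3|>|-1| out[3]=9 → l++
[18,19] |-2|>|-1| out[2]=4 → l++
[19,19] |-1|<=|-1| out[1]=1 → r--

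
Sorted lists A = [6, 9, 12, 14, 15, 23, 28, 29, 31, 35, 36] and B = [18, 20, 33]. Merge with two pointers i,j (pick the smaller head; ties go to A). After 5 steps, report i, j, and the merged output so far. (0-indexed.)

i=5, j=0, merged so far=[6, 9, 12, 14, 15]

i=0 j=0: A[i]=6<=B[j]=18 take 6, i++
i=1 j=0: A[i]=9<=B[j]=18 take 9, i++
i=2 j=0: A[i]=12<=B[j]=18 take 12, i++
i=3 j=0: A[i]=14<=B[j]=18 take 14, i++
i=4 j=0: A[i]=15<=B[j]=18 take 15, i++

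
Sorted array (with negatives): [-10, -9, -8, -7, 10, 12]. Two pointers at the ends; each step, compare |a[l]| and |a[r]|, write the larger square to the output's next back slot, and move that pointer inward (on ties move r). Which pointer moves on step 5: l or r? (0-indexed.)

l

[0,5] |-10|<=|12| out[5]=144 → r--
[0,4] |-10|<=|10| out[4]=100 → r--
[0,3] |-10|>|-7| out[3]=100 → l++
[1,3] |-9|>|-7| out[2]=81 → l++
[2,3] |-8|>|-7| out[1]=64 → l++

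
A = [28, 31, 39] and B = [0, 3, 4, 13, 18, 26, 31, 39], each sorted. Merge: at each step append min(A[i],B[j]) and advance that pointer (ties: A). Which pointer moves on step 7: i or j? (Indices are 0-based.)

i

[i=0,j=0] A[i]=28>B[j]=0 take 0 → j++
[i=0,j=1] A[i]=28>B[j]=3 take 3 → j++
[i=0,j=2] A[i]=28>B[j]=4 take 4 → j++
[i=0,j=3] A[i]=28>B[j]=13 take 13 → j++
[i=0,j=4] A[i]=28>B[j]=18 take 18 → j++
[i=0,j=5] A[i]=28>B[j]=26 take 26 → j++
[i=0,j=6] A[i]=28<=B[j]=31 take 28 → i++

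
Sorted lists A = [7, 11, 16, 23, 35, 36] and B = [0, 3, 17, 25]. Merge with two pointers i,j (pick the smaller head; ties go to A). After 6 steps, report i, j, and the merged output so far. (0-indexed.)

i=3, j=3, merged so far=[0, 3, 7, 11, 16, 17]

[i=0,j=0] A[i]=7>B[j]=0 take 0 → j++
[i=0,j=1] A[i]=7>B[j]=3 take 3 → j++
[i=0,j=2] A[i]=7<=B[j]=17 take 7 → i++
[i=1,j=2] A[i]=11<=B[j]=17 take 11 → i++
[i=2,j=2] A[i]=16<=B[j]=17 take 16 → i++
[i=3,j=2] A[i]=23>B[j]=17 take 17 → j++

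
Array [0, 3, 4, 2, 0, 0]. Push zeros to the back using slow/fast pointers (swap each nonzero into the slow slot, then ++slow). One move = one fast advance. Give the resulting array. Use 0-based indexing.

[3, 4, 2, 0, 0, 0]

(s=0,f=0) a[fast]=0 → fast++
(s=0,f=1) a[fast]=3≠0 swap→a[0]=3 → slow++,fast++
(s=1,f=2) a[fast]=4≠0 swap→a[1]=4 → slow++,fast++
(s=2,f=3) a[fast]=2≠0 swap→a[2]=2 → slow++,fast++
(s=3,f=4) a[fast]=0 → fast++
(s=3,f=5) a[fast]=0 → fast++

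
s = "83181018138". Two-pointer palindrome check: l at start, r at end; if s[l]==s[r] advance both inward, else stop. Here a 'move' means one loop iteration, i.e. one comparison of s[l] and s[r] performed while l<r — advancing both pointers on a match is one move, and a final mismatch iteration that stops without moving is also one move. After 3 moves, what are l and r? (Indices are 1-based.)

l=1 r=11: '8'=='8', l++,r--
l=2 r=10: '3'=='3', l++,r--
l=3 r=9: '1'=='1', l++,r--

l=4, r=8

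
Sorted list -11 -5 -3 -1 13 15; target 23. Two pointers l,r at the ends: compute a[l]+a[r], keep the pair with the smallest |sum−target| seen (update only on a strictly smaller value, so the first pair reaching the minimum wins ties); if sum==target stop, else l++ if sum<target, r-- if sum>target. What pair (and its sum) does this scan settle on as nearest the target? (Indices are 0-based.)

[0,5] -11+15=4 d=19 * → l++
[1,5] -5+15=10 d=13 * → l++
[2,5] -3+15=12 d=11 * → l++
[3,5] -1+15=14 d=9 * → l++
[4,5] 13+15=28 d=5 * → r--

pair (13, 15) with sum 28 (|Δ|=5)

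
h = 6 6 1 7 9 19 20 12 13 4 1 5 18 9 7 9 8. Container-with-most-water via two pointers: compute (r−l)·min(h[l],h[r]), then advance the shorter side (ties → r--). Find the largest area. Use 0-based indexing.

max area = 126

[0,16] min(6,8)*16=96 best=96 * → l++
[1,16] min(6,8)*15=90 best=96 → l++
[2,16] min(1,8)*14=14 best=96 → l++
[3,16] min(7,8)*13=91 best=96 → l++
[4,16] min(9,8)*12=96 best=96 → r--
[4,15] min(9,9)*11=99 best=99 * → r--
[4,14] min(9,7)*10=70 best=99 → r--
[4,13] min(9,9)*9=81 best=99 → r--
[4,12] min(9,18)*8=72 best=99 → l++
[5,12] min(19,18)*7=126 best=126 * → r--
[5,11] min(19,5)*6=30 best=126 → r--
[5,10] min(19,1)*5=5 best=126 → r--
[5,9] min(19,4)*4=16 best=126 → r--
[5,8] min(19,13)*3=39 best=126 → r--
[5,7] min(19,12)*2=24 best=126 → r--
[5,6] min(19,20)*1=19 best=126 → l++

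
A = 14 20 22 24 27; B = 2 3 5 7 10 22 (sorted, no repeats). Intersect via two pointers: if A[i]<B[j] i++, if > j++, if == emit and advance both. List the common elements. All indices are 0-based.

intersection = [22]

[i=0,j=0] 14>2 → j++
[i=0,j=1] 14>3 → j++
[i=0,j=2] 14>5 → j++
[i=0,j=3] 14>7 → j++
[i=0,j=4] 14>10 → j++
[i=0,j=5] 14<22 → i++
[i=1,j=5] 20<22 → i++
[i=2,j=5] 22==22 emit → i++,j++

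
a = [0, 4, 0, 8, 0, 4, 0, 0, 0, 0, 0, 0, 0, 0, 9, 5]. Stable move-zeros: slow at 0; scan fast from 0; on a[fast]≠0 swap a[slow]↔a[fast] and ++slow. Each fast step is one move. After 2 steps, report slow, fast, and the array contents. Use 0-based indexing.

slow=0 fast=0: a[fast]=0, fast++
slow=0 fast=1: a[fast]=4≠0 swap→a[0]=4, slow++,fast++

slow=1, fast=2, a=[4, 0, 0, 8, 0, 4, 0, 0, 0, 0, 0, 0, 0, 0, 9, 5]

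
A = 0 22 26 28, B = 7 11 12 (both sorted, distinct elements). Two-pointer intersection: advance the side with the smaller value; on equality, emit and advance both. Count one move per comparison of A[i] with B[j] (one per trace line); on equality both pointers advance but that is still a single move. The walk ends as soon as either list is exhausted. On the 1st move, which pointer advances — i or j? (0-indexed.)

i=0 j=0: 0<7, i++

i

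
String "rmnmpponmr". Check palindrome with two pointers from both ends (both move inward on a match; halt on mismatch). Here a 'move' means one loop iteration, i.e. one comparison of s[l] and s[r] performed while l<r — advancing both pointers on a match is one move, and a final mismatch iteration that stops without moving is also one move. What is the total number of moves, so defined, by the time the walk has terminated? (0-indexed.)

[0,9] 'r'=='r' → l++,r--
[1,8] 'm'=='m' → l++,r--
[2,7] 'n'=='n' → l++,r--
[3,6] 'm'!='o' → stop

4 moves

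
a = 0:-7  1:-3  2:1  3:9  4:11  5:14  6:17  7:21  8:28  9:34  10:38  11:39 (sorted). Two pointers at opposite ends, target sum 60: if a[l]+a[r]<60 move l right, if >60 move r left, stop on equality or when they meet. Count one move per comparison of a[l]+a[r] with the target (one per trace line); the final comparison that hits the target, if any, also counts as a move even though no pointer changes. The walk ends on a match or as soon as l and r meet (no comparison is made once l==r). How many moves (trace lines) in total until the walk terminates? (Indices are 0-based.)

8 moves

[0,11] -7+39=32 <60 → l++
[1,11] -3+39=36 <60 → l++
[2,11] 1+39=40 <60 → l++
[3,11] 9+39=48 <60 → l++
[4,11] 11+39=50 <60 → l++
[5,11] 14+39=53 <60 → l++
[6,11] 17+39=56 <60 → l++
[7,11] 21+39=60 → found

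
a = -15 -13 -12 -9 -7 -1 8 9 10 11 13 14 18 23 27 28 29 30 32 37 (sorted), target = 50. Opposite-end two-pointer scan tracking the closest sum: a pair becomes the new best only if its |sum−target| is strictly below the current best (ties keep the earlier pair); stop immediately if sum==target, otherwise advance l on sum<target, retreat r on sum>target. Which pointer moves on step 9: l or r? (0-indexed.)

l

[0,19] -15+37=22 d=28 * → l++
[1,19] -13+37=24 d=26 * → l++
[2,19] -12+37=25 d=25 * → l++
[3,19] -9+37=28 d=22 * → l++
[4,19] -7+37=30 d=20 * → l++
[5,19] -1+37=36 d=14 * → l++
[6,19] 8+37=45 d=5 * → l++
[7,19] 9+37=46 d=4 * → l++
[8,19] 10+37=47 d=3 * → l++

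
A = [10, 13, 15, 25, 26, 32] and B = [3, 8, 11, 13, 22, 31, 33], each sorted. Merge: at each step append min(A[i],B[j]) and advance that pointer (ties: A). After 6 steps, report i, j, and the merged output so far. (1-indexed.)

i=1 j=1: A[i]=10>B[j]=3 take 3, j++
i=1 j=2: A[i]=10>B[j]=8 take 8, j++
i=1 j=3: A[i]=10<=B[j]=11 take 10, i++
i=2 j=3: A[i]=13>B[j]=11 take 11, j++
i=2 j=4: A[i]=13<=B[j]=13 take 13, i++
i=3 j=4: A[i]=15>B[j]=13 take 13, j++

i=3, j=5, merged so far=[3, 8, 10, 11, 13, 13]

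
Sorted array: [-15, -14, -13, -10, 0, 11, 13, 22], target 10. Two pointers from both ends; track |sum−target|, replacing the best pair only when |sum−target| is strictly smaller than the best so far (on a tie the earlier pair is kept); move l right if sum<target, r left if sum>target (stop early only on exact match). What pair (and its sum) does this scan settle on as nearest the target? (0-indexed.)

[0,7] -15+22=7 d=3 * → l++
[1,7] -14+22=8 d=2 * → l++
[2,7] -13+22=9 d=1 * → l++
[3,7] -10+22=12 d=2 → r--
[3,6] -10+13=3 d=7 → l++
[4,6] 0+13=13 d=3 → r--
[4,5] 0+11=11 d=1 → r--

pair (-13, 22) with sum 9 (|Δ|=1)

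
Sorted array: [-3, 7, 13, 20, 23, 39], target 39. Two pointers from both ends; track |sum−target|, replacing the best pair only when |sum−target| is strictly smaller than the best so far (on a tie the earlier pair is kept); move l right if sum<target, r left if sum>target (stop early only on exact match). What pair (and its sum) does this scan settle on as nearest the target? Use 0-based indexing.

l=0 r=5: -3+39=36 d=3 *, l++
l=1 r=5: 7+39=46 d=7, r--
l=1 r=4: 7+23=30 d=9, l++
l=2 r=4: 13+23=36 d=3, l++
l=3 r=4: 20+23=43 d=4, r--

pair (-3, 39) with sum 36 (|Δ|=3)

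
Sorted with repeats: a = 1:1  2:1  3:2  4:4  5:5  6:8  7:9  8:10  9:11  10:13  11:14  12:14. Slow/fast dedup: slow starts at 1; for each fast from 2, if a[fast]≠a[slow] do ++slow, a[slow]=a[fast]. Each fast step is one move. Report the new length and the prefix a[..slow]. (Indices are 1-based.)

length 10; prefix = [1, 2, 4, 5, 8, 9, 10, 11, 13, 14]

slow=1 fast=2: a[fast]=1=a[slow] dup, fast++
slow=1 fast=3: a[fast]=2≠a[slow]=1 write a[2]=2, slow++,fast++
slow=2 fast=4: a[fast]=4≠a[slow]=2 write a[3]=4, slow++,fast++
slow=3 fast=5: a[fast]=5≠a[slow]=4 write a[4]=5, slow++,fast++
slow=4 fast=6: a[fast]=8≠a[slow]=5 write a[5]=8, slow++,fast++
slow=5 fast=7: a[fast]=9≠a[slow]=8 write a[6]=9, slow++,fast++
slow=6 fast=8: a[fast]=10≠a[slow]=9 write a[7]=10, slow++,fast++
slow=7 fast=9: a[fast]=11≠a[slow]=10 write a[8]=11, slow++,fast++
slow=8 fast=10: a[fast]=13≠a[slow]=11 write a[9]=13, slow++,fast++
slow=9 fast=11: a[fast]=14≠a[slow]=13 write a[10]=14, slow++,fast++
slow=10 fast=12: a[fast]=14=a[slow] dup, fast++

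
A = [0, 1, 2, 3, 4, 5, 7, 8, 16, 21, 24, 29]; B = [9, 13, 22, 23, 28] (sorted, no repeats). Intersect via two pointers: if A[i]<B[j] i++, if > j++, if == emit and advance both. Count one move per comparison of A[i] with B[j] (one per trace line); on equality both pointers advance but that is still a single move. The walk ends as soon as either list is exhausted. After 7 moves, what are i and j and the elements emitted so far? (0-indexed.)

i=0 j=0: 0<9, i++
i=1 j=0: 1<9, i++
i=2 j=0: 2<9, i++
i=3 j=0: 3<9, i++
i=4 j=0: 4<9, i++
i=5 j=0: 5<9, i++
i=6 j=0: 7<9, i++

i=7, j=0, emitted=[]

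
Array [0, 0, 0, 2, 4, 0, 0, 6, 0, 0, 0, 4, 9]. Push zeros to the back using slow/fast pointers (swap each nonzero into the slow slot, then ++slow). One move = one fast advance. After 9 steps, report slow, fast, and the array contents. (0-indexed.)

slow=3, fast=9, a=[2, 4, 6, 0, 0, 0, 0, 0, 0, 0, 0, 4, 9]

(s=0,f=0) a[fast]=0 → fast++
(s=0,f=1) a[fast]=0 → fast++
(s=0,f=2) a[fast]=0 → fast++
(s=0,f=3) a[fast]=2≠0 swap→a[0]=2 → slow++,fast++
(s=1,f=4) a[fast]=4≠0 swap→a[1]=4 → slow++,fast++
(s=2,f=5) a[fast]=0 → fast++
(s=2,f=6) a[fast]=0 → fast++
(s=2,f=7) a[fast]=6≠0 swap→a[2]=6 → slow++,fast++
(s=3,f=8) a[fast]=0 → fast++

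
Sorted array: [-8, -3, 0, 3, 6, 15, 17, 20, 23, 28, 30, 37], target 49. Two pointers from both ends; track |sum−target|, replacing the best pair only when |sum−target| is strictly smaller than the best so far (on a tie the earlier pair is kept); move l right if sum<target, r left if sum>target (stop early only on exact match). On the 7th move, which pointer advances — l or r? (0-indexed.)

l=0 r=11: -8+37=29 d=20 *, l++
l=1 r=11: -3+37=34 d=15 *, l++
l=2 r=11: 0+37=37 d=12 *, l++
l=3 r=11: 3+37=40 d=9 *, l++
l=4 r=11: 6+37=43 d=6 *, l++
l=5 r=11: 15+37=52 d=3 *, r--
l=5 r=10: 15+30=45 d=4, l++

l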